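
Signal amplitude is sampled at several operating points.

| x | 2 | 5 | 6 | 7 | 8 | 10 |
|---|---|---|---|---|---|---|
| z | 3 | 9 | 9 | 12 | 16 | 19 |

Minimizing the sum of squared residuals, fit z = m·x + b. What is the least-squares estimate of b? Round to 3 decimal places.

b = -1.616

Setting ∂/∂m … = 0 gives: 278·m + 38·b = 507;  38·m + 6·b = 68.
Δ = 278·6 − 38² = 224.
m = (507·6 − 38·68)/224 = 229/112; b = (278·68 − 38·507)/224 = -181/112.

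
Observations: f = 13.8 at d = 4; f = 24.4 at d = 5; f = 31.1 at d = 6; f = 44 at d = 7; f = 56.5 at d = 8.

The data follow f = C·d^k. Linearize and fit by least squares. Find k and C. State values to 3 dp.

k = 1.986, C = 0.918

Let Y = ln f. Fitting Y = k·ln d + ln C by least squares:
Σln d = 8.8128, Σ(ln d)² = 15.8331, Σln f = 17.0749, Σln d·ln f = 30.6914.
Normal system: [[15.8331, 8.8128]; [8.8128, 5]]·[k, ln C]ᵀ = [30.6914, 17.0749]ᵀ.
Solving (det = 1.4995): k = 1.98626, ln C = -0.08594, so C = exp(-0.08594) = 0.91765.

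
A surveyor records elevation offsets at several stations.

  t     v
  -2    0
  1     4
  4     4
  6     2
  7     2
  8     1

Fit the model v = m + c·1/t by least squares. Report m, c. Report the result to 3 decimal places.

Setting ∂/∂m … = 0 gives: 6·m + (199/168)·c = 13;  (199/168)·m + (38845/28224)·c = 965/168.
(Σ1 = 6, Σ1/t = 199/168, Σ1/t·1/t = 38845/28224, Σv = 13, Σ1/t·v = 965/168.)
Eliminating c: (38845/28224)·(row 1) − (199/168)·(row 2) gives (193469/28224)·m = (38845/28224)·13 − (199/168)·(965/168) = 156475/14112, so m = 312950/193469.
Then c = ((965/168) − (199/168)·(312950/193469))/(38845/28224) = 538104/193469.

m = 1.618, c = 2.781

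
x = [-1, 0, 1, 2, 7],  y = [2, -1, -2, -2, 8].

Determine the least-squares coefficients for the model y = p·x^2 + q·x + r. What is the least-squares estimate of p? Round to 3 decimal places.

p = 0.427

With design matrix A, AᵀA = [[2419, 351, 55]; [351, 55, 9]; [55, 9, 5]] and Aᵀy = [384, 48, 5]ᵀ.
Row-reducing yields p = 7343/17198, q = -30405/17198, r = -4423/8599.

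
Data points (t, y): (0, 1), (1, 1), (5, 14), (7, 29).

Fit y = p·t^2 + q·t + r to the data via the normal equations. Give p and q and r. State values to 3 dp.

p = 0.694, q = -0.870, r = 1.072

Entries of MᵀM: Σt^2·t^2 = 3027, Σt^2·t = 469, Σt^2 = 75, Σt·t = 75, Σt = 13, Σ1 = 4.
Moment sums: Σt^2·y = 1772, Σt·y = 274, Σy = 45.
Solving the 3×3 system (Gaussian elimination) gives p = 3249/4684, q = -4075/4684, r = 1255/1171.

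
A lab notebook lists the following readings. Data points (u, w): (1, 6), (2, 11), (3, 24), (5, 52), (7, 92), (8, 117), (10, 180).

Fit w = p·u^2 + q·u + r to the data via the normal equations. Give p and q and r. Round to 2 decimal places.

p = 1.59, q = 1.69, r = 2.75

The normal equations are: 17220·p + 2016·q + 252·r = 31562;  2016·p + 252·q + 36·r = 3740;  252·p + 36·q + 7·r = 482.
Row-reducing yields p = 4085/2562, q = 929/549, r = 168/61.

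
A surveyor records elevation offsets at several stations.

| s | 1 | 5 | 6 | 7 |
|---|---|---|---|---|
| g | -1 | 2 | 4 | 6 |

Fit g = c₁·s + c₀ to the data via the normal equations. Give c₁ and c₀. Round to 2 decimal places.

Setting ∂/∂c₁ … = 0 gives: 111·c₁ + 19·c₀ = 75;  19·c₁ + 4·c₀ = 11.
Eliminating c₀: 4·(row 1) − 19·(row 2) gives 83·c₁ = 4·75 − 19·11 = 91, so c₁ = 91/83.
Then c₀ = (11 − 19·(91/83))/4 = -204/83.

c₁ = 1.10, c₀ = -2.46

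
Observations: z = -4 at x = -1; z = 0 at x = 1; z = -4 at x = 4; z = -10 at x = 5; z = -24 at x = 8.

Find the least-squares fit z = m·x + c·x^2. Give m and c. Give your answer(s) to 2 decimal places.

m = 0.85, c = -0.49

Forming AᵀA = [[107, 701]; [701, 4979]] and Aᵀz = [-254, -1854]ᵀ gives AᵀA·[m, c]ᵀ = Aᵀz.
det = 107·4979 − 701² = 41352.
m = ((-254)·4979 − 701·(-1854))/41352 = 8747/10338; c = (107·(-1854) − 701·(-254))/41352 = -5081/10338.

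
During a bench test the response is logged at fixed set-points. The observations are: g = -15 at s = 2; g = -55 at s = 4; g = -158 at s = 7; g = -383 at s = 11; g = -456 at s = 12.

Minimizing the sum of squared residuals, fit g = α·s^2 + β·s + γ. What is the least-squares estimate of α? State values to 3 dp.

The normal system XᵀX·[α, β, γ]ᵀ = Xᵀg is [[38050, 3474, 334]; [3474, 334, 36]; [334, 36, 5]]·[α, β, γ]ᵀ = [-120689, -11041, -1067]ᵀ.
Row-reducing yields α = -1493/484, β = -391/484, γ = -369/242.

α = -3.085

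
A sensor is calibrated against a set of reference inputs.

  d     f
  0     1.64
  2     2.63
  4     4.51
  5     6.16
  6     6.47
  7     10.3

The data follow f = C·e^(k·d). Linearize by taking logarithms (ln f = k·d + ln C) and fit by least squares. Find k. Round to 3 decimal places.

Taking logs, ln f = k·d + ln C, so regress ln f on d.
Σd = 24.0000, Σ(d)² = 130.0000, Σln f = 8.9854, Σd·ln f = 44.5776.
Equations: 130.0000·k + 24.0000·ln C = 44.5776;  24.0000·k + 6·ln C = 8.9854.
Δ = 130.0000·6 − (24.0000)² = 204.0000; k = (44.5776·6 − 24.0000·8.9854)/204.0000 = 0.25400, ln C = (130.0000·8.9854 − 24.0000·44.5776)/204.0000 = 0.48155.

k = 0.254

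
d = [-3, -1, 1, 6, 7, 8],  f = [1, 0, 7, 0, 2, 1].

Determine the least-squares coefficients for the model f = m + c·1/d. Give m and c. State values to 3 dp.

m = 1.780, c = 3.171

MᵀM·[m, c]ᵀ = Mᵀf reads: 6·m + (17/168)·c = 11;  (17/168)·m + (61385/28224)·c = 1189/168.
Eliminating c: (61385/28224)·(row 1) − (17/168)·(row 2) gives (368021/28224)·m = (61385/28224)·11 − (17/168)·(1189/168) = 327511/14112, so m = 655022/368021.
Then c = ((1189/168) − (17/168)·(655022/368021))/(61385/28224) = 1167096/368021.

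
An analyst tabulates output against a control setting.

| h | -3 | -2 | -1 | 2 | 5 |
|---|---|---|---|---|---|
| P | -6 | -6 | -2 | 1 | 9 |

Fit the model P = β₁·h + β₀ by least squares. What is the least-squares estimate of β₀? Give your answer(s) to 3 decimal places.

With design matrix X, XᵀX = [[43, 1]; [1, 5]] and XᵀP = [79, -4]ᵀ.
Determinant 43·5 − 1² = 214.
β₁ = (79·5 − 1·(-4))/214 = 399/214; β₀ = (43·(-4) − 1·79)/214 = -251/214.

β₀ = -1.173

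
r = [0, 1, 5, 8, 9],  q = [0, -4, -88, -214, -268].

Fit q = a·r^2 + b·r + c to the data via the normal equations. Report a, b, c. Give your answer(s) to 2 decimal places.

AᵀA·[a, b, c]ᵀ = Aᵀq reads: 11283·a + 1367·b + 171·c = -37608;  1367·a + 171·b + 23·c = -4568;  171·a + 23·b + 5·c = -574.
(Σr^2·r^2 = 11283, Σr^2·r = 1367, Σr^2 = 171, Σr·r = 171, Σr = 23, Σ1 = 5, Σr^2·q = -37608, Σr·q = -4568, Σq = -574.)
Solving the 3×3 system (Gaussian elimination) gives a = -16667/5464, b = -13173/5464, c = 835/1366.

a = -3.05, b = -2.41, c = 0.61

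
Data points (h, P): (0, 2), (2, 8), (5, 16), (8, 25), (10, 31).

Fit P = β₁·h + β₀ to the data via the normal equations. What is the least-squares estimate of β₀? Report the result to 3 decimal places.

β₀ = 1.988

Forming MᵀM = [[193, 25]; [25, 5]] and MᵀP = [606, 82]ᵀ gives MᵀM·[β₁, β₀]ᵀ = MᵀP.
Δ = 193·5 − 25² = 340.
β₁ = (606·5 − 25·82)/340 = 49/17; β₀ = (193·82 − 25·606)/340 = 169/85.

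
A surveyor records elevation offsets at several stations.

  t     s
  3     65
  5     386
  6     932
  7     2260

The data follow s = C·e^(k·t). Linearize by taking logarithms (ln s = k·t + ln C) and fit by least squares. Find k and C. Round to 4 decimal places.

Let Y = ln s. Fitting Y = k·t + ln C by least squares:
Σt = 21.0000, Σ(t)² = 119.0000, Σln s = 24.6907, Σt·ln s = 137.3882.
Normal system: [[119.0000, 21.0000]; [21.0000, 4]]·[k, ln C]ᵀ = [137.3882, 24.6907]ᵀ.
Solving (det = 35.0000): k = 0.88710, ln C = 1.51539, so C = exp(1.51539) = 4.55120.

k = 0.8871, C = 4.5512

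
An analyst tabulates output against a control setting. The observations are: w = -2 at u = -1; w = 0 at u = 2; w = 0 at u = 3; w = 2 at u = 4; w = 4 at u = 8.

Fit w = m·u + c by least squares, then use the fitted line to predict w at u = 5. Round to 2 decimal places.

ŵ = 2.03

Entries of AᵀA: Σu·u = 94, Σu = 16, Σ1 = 5.
Moment sums: Σu·w = 42, Σw = 4.
So AᵀA·[m, c]ᵀ = Aᵀw: [[94, 16]; [16, 5]]·[m, c]ᵀ = [42, 4]ᵀ.
Eliminating c: 5·(row 1) − 16·(row 2) gives 214·m = 5·42 − 16·4 = 146, so m = 73/107.
Then c = (4 − 16·(73/107))/5 = -148/107.
At u = 5: ŵ = (73/107)·(5) + (-148/107)·(1) = 217/107.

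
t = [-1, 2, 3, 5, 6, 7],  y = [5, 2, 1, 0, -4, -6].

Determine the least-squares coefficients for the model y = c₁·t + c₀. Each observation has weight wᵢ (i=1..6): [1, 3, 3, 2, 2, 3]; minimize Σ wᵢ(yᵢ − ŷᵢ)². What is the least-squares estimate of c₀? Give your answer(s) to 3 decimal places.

c₀ = 4.919

Sums needed: Σwᵢ·t·t = 309, Σwᵢ·t = 57, Σwᵢ·1 = 14.
Right-hand side: Σwᵢ·t·y = -158, Σwᵢ·y = -12.
So XᵀWX·[c₁, c₀]ᵀ = XᵀWy: [[309, 57]; [57, 14]]·[c₁, c₀]ᵀ = [-158, -12]ᵀ.
det = 309·14 − 57² = 1077.
c₁ = ((-158)·14 − 57·(-12))/1077 = -1528/1077; c₀ = (309·(-12) − 57·(-158))/1077 = 1766/359.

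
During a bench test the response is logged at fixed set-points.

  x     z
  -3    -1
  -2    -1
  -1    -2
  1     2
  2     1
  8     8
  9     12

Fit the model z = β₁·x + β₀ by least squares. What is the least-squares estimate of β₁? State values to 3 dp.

Setting ∂/∂β₁ … = 0 gives: 164·β₁ + 14·β₀ = 183;  14·β₁ + 7·β₀ = 19.
(Σx·x = 164, Σx = 14, Σ1 = 7, Σx·z = 183, Σz = 19.)
Δ = 164·7 − 14² = 952.
β₁ = (183·7 − 14·19)/952 = 145/136; β₀ = (164·19 − 14·183)/952 = 277/476.

β₁ = 1.066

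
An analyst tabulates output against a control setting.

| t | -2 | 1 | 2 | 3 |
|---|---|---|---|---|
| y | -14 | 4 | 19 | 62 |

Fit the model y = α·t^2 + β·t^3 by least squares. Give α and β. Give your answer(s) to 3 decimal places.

The normal system MᵀM·[α, β]ᵀ = Mᵀy is [[114, 244]; [244, 858]]·[α, β]ᵀ = [582, 1942]ᵀ.
Eliminating β: 858·(row 1) − 244·(row 2) gives 38276·α = 858·582 − 244·1942 = 25508, so α = 911/1367.
Then β = (1942 − 244·(911/1367))/858 = 2835/1367.

α = 0.666, β = 2.074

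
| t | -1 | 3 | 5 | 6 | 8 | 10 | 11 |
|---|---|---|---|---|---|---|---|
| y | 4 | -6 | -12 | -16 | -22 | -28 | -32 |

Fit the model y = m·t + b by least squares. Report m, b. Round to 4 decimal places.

m = -3.0192, b = 2.1154

Setting ∂/∂m … = 0 gives: 356·m + 42·b = -986;  42·m + 7·b = -112.
(Σt·t = 356, Σt = 42, Σ1 = 7, Σt·y = -986, Σy = -112.)
Eliminating b: 7·(row 1) − 42·(row 2) gives 728·m = 7·(-986) − 42·(-112) = -2198, so m = -157/52.
Then b = ((-112) − 42·(-157/52))/7 = 55/26.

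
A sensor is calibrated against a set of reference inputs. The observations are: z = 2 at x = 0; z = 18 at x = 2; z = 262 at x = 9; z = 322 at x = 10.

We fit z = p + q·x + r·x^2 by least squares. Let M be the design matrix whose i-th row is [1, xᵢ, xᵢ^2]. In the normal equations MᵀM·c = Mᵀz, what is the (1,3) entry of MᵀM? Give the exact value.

185

Row 1 ↔ basis 1, column 3 ↔ basis x^2, so (MᵀM)_{1,3} = Σᵢ x^2 = (1)·(0) + (1)·(4) + (1)·(81) + (1)·(100) = 185.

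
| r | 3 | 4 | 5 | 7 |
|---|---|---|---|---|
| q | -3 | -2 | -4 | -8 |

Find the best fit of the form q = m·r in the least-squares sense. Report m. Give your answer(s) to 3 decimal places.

Normal-equation sums: Σr·r = 99.
And Σr·q = -93.
Hence m = -93 / 99 ≈ -0.939394.

m = -0.939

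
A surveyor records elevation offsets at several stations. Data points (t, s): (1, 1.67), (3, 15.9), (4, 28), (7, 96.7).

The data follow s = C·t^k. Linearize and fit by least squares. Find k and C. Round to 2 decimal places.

Taking logs, ln s = k·ln t + ln C, so regress ln s on ln t.
AᵀA = [[6.9153, 4.4308]; [4.4308, 4]], rhs = [16.5545, 11.1830]ᵀ  (here Σln t = 4.4308, Σ(ln t)² = 6.9153, Σln s = 11.1830, Σln t·ln s = 16.5545).
Solving (det = 8.0292): k = 2.07596, ln C = 0.49619, so C = exp(0.49619) = 1.64245.

k = 2.08, C = 1.64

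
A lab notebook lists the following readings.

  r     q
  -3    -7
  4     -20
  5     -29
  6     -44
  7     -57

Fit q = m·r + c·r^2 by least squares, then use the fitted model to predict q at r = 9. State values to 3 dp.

Normal-equation sums: Σr·r = 135, Σr·r^2 = 721, Σr^2·r^2 = 4659.
For Aᵀq: Σr·q = -867, Σr^2·q = -5485.
AᵀA·[m, c]ᵀ = Aᵀq becomes [[135, 721]; [721, 4659]]·[m, c]ᵀ = [-867, -5485]ᵀ.
Δ = 135·4659 − 721² = 109124.
m = ((-867)·4659 − 721·(-5485))/109124 = -21167/27281; c = (135·(-5485) − 721·(-867))/109124 = -28842/27281.
At r = 9: q̂ = (-21167/27281)·(9) + (-28842/27281)·(81) = -2526705/27281.

q̂ = -92.618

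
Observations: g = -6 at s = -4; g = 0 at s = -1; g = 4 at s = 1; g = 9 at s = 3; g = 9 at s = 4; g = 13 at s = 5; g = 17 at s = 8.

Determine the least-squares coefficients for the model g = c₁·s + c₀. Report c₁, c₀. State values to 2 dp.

Normal-equation sums: Σs·s = 132, Σs = 16, Σ1 = 7.
Moment sums: Σs·g = 292, Σg = 46.
det = 132·7 − 16² = 668.
c₁ = (292·7 − 16·46)/668 = 327/167; c₀ = (132·46 − 16·292)/668 = 350/167.

c₁ = 1.96, c₀ = 2.10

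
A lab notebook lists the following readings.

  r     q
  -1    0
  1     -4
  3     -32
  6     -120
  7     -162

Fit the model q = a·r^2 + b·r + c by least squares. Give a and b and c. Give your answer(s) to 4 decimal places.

a = -3.0579, b = -1.8719, c = 1.1015

Compute the Gram sums: Σr^2·r^2 = 3780, Σr^2·r = 586, Σr^2 = 96, Σr·r = 96, Σr = 16, Σ1 = 5.
For Aᵀq: Σr^2·q = -12550, Σr·q = -1954, Σq = -318.
So AᵀA·[a, b, c]ᵀ = Aᵀq: [[3780, 586, 96]; [586, 96, 16]; [96, 16, 5]]·[a, b, c]ᵀ = [-12550, -1954, -318]ᵀ.
Inverting the 3×3 Gram matrix, [a, b, c]ᵀ = [-34551/11299, -21151/11299, 12446/11299]ᵀ.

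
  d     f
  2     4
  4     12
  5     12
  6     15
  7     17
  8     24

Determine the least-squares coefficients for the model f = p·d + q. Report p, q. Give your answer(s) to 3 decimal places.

Setting ∂/∂p … = 0 gives: 194·p + 32·q = 517;  32·p + 6·q = 84.
Determinant 194·6 − 32² = 140.
p = (517·6 − 32·84)/140 = 207/70; q = (194·84 − 32·517)/140 = -62/35.

p = 2.957, q = -1.771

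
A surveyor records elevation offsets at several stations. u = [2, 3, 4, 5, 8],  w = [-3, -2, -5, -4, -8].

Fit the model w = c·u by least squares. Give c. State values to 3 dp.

c = -0.983

Forming MᵀM = [[118]] and Mᵀw = [-116]ᵀ gives MᵀM·[c]ᵀ = Mᵀw.
Hence c = -116 / 118 ≈ -0.983051.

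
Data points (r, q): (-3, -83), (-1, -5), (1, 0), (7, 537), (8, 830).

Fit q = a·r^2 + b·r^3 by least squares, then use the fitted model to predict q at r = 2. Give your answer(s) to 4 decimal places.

Entries of XᵀX: Σr^2·r^2 = 6580, Σr^2·r^3 = 49332, Σr^3·r^3 = 380524.
For Xᵀq: Σr^2·q = 78681, Σr^3·q = 611397.
Determinant 6580·380524 − 49332² = 70201696.
a = (78681·380524 − 49332·611397)/70201696 = -27678495/8775212; b = (6580·611397 − 49332·78681)/70201696 = 8843823/4387606.
At r = 2: q̂ = (-27678495/8775212)·(4) + (8843823/4387606)·(8) = 7696797/2193803.

q̂ = 3.5084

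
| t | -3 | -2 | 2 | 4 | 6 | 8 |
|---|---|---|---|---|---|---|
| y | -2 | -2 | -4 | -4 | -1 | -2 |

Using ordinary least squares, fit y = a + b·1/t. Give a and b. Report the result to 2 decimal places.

a = -2.44, b = -1.73

Entries of AᵀA: Σ1 = 6, Σ1/t = 5/24, Σ1/t·1/t = 413/576.
For Aᵀy: Σy = -15, Σ1/t·y = -7/4.
AᵀA·[a, b]ᵀ = Aᵀy becomes [[6, 5/24]; [5/24, 413/576]]·[a, b]ᵀ = [-15, -7/4]ᵀ.
det = 6·(413/576) − (5/24)² = 2453/576.
a = ((-15)·(413/576) − (5/24)·(-7/4))/(2453/576) = -5985/2453; b = (6·(-7/4) − (5/24)·(-15))/(2453/576) = -4248/2453.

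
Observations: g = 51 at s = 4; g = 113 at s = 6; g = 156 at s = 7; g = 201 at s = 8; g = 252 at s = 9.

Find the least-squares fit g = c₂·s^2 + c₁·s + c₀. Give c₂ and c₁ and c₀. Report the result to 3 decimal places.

c₂ = 2.826, c₁ = 3.596, c₀ = -8.906

Normal-equation sums: Σs^2·s^2 = 14610, Σs^2·s = 1864, Σs^2 = 246, Σs·s = 246, Σs = 34, Σ1 = 5.
For Xᵀg: Σs^2·g = 45804, Σs·g = 5850, Σg = 773.
So XᵀX·[c₂, c₁, c₀]ᵀ = Xᵀg: [[14610, 1864, 246]; [1864, 246, 34]; [246, 34, 5]]·[c₂, c₁, c₀]ᵀ = [45804, 5850, 773]ᵀ.
Inverting the 3×3 Gram matrix, [c₂, c₁, c₀]ᵀ = [1919/679, 2442/679, -6047/679]ᵀ.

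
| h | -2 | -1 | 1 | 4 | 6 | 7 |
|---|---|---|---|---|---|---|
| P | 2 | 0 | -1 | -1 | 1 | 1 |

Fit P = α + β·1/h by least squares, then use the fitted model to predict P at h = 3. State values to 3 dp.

With design matrix M, MᵀM = [[6, 5/84]; [5/84, 16657/7056]] and MᵀP = [2, -163/84]ᵀ.
Determinant 6·(16657/7056) − (5/84)² = 99917/7056.
α = (2·(16657/7056) − (5/84)·(-163/84))/(99917/7056) = 34129/99917; β = (6·(-163/84) − (5/84)·2)/(99917/7056) = -82992/99917.
At h = 3: P̂ = (34129/99917)·(1) + (-82992/99917)·(1/3) = 6465/99917.

P̂ = 0.065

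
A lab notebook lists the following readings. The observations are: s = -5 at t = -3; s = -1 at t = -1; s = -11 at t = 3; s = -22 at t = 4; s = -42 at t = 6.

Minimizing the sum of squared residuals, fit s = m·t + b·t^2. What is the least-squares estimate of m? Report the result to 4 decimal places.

Sums needed: Σt·t = 71, Σt·t^2 = 279, Σt^2·t^2 = 1715.
Right-hand side: Σt·s = -357, Σt^2·s = -2009.
det = 71·1715 − 279² = 43924.
m = ((-357)·1715 − 279·(-2009))/43924 = -12936/10981; b = (71·(-2009) − 279·(-357))/43924 = -10759/10981.

m = -1.1780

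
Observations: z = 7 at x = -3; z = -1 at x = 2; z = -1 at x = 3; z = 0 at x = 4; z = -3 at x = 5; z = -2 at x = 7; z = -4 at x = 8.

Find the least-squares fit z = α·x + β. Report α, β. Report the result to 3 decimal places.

Sums needed: Σx·x = 176, Σx = 26, Σ1 = 7.
Moment sums: Σx·z = -87, Σz = -4.
MᵀM·[α, β]ᵀ = Mᵀz becomes [[176, 26]; [26, 7]]·[α, β]ᵀ = [-87, -4]ᵀ.
Determinant 176·7 − 26² = 556.
α = ((-87)·7 − 26·(-4))/556 = -505/556; β = (176·(-4) − 26·(-87))/556 = 779/278.

α = -0.908, β = 2.802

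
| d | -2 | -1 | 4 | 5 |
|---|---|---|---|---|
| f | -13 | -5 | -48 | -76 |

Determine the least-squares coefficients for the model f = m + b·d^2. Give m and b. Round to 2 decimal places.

The normal equations are: 4·m + 46·b = -142;  46·m + 898·b = -2725.
(Σ1 = 4, Σd^2 = 46, Σd^2·d^2 = 898, Σf = -142, Σd^2·f = -2725.)
det = 4·898 − 46² = 1476.
m = ((-142)·898 − 46·(-2725))/1476 = -361/246; b = (4·(-2725) − 46·(-142))/1476 = -364/123.

m = -1.47, b = -2.96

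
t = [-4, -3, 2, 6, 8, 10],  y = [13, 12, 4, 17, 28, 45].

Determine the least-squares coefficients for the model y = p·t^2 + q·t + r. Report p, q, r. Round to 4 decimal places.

p = 0.4792, q = -0.7205, r = 3.8245

Compute the Gram sums: Σt^2·t^2 = 15745, Σt^2·t = 1645, Σt^2 = 229, Σt·t = 229, Σt = 19, Σ1 = 6.
Right-hand side: Σt^2·y = 7236, Σt·y = 696, Σy = 119.
MᵀM·[p, q, r]ᵀ = Mᵀy becomes [[15745, 1645, 229]; [1645, 229, 19]; [229, 19, 6]]·[p, q, r]ᵀ = [7236, 696, 119]ᵀ.
Solving the 3×3 system (Gaussian elimination) gives p = 161285/336556, q = -242475/336556, r = 58507/15298.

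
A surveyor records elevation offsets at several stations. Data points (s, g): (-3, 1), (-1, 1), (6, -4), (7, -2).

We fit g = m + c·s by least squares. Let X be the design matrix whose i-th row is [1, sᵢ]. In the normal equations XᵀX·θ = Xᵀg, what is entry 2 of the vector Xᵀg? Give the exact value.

Entry 2 ↔ basis s, so (Xᵀg)_{2} = Σᵢ (s)·gᵢ = (-3)·(1) + (-1)·(1) + (6)·(-4) + (7)·(-2) = -42.

-42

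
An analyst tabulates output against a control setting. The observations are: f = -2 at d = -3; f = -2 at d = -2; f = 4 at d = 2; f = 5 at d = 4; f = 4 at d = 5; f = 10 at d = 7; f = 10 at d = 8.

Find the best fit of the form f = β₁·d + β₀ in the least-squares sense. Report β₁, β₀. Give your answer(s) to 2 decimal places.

From the data, Σd·d = 171, Σd = 21, Σ1 = 7.
And Σd·f = 208, Σf = 29.
det = 171·7 − 21² = 756.
β₁ = (208·7 − 21·29)/756 = 121/108; β₀ = (171·29 − 21·208)/756 = 197/252.

β₁ = 1.12, β₀ = 0.78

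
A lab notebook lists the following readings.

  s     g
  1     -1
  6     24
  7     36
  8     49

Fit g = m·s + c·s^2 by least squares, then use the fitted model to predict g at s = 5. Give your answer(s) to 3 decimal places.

Entries of MᵀM: Σs·s = 150, Σs·s^2 = 1072, Σs^2·s^2 = 7794.
For Mᵀg: Σs·g = 787, Σs^2·g = 5763.
So MᵀM·[m, c]ᵀ = Mᵀg: [[150, 1072]; [1072, 7794]]·[m, c]ᵀ = [787, 5763]ᵀ.
Determinant 150·7794 − 1072² = 19916.
m = (787·7794 − 1072·5763)/19916 = -22029/9958; c = (150·5763 − 1072·787)/19916 = 10393/9958.
At s = 5: ĝ = (-22029/9958)·(5) + (10393/9958)·(25) = 74840/4979.

ĝ = 15.031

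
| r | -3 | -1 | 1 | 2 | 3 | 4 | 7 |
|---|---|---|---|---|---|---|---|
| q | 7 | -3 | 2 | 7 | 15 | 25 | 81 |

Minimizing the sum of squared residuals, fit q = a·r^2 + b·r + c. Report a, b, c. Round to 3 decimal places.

a = 1.498, b = 1.341, c = -2.399

Entries of MᵀM: Σr^2·r^2 = 2837, Σr^2·r = 415, Σr^2 = 89, Σr·r = 89, Σr = 13, Σ1 = 7.
For Mᵀq: Σr^2·q = 4594, Σr·q = 710, Σq = 134.
Normal equations: [[2837, 415, 89]; [415, 89, 13]; [89, 13, 7]]·[a, b, c]ᵀ = [4594, 710, 134]ᵀ.
Inverting the 3×3 Gram matrix, [a, b, c]ᵀ = [42176/28147, 37742/28147, -67516/28147]ᵀ.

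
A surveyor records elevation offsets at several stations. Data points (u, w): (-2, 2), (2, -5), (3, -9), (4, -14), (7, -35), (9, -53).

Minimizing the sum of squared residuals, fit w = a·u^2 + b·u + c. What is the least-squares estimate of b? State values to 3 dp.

Normal-equation sums: Σu^2·u^2 = 9331, Σu^2·u = 1163, Σu^2 = 163, Σu·u = 163, Σu = 23, Σ1 = 6.
For Xᵀw: Σu^2·w = -6325, Σu·w = -819, Σw = -114.
XᵀX·[a, b, c]ᵀ = Xᵀw becomes [[9331, 1163, 163]; [1163, 163, 23]; [163, 23, 6]]·[a, b, c]ᵀ = [-6325, -819, -114]ᵀ.
Row-reducing yields a = -107947/231816, b = -407041/231816, c = 7365/19318.

b = -1.756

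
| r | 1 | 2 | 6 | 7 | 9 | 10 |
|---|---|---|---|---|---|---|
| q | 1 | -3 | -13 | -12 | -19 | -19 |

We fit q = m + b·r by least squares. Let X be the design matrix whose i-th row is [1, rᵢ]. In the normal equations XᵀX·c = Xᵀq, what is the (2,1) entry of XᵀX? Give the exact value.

Row 2 ↔ basis r, column 1 ↔ basis 1, so (XᵀX)_{2,1} = Σᵢ r = (1)·(1) + (2)·(1) + (6)·(1) + (7)·(1) + (9)·(1) + (10)·(1) = 35.

35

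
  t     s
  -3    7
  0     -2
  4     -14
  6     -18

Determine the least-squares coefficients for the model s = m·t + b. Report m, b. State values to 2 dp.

m = -2.83, b = -1.81

Compute the Gram sums: Σt·t = 61, Σt = 7, Σ1 = 4.
Moment sums: Σt·s = -185, Σs = -27.
So MᵀM·[m, b]ᵀ = Mᵀs: [[61, 7]; [7, 4]]·[m, b]ᵀ = [-185, -27]ᵀ.
det = 61·4 − 7² = 195.
m = ((-185)·4 − 7·(-27))/195 = -551/195; b = (61·(-27) − 7·(-185))/195 = -352/195.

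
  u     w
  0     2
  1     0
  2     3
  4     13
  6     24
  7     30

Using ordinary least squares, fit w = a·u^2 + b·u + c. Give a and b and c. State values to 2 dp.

The normal equations are: 3970·a + 632·b + 106·c = 2554;  632·a + 106·b + 20·c = 412;  106·a + 20·b + 6·c = 72.
Solving the 3×3 system (Gaussian elimination) gives a = 1871/3630, b = 119/165, c = 593/1210.

a = 0.52, b = 0.72, c = 0.49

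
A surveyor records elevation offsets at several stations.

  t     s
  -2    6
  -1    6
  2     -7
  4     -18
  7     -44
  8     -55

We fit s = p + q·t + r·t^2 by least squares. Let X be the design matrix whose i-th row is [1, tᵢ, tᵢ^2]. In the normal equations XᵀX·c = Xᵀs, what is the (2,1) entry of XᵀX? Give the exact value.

18

Row 2 ↔ basis t, column 1 ↔ basis 1, so (XᵀX)_{2,1} = Σᵢ t = (-2)·(1) + (-1)·(1) + (2)·(1) + (4)·(1) + (7)·(1) + (8)·(1) = 18.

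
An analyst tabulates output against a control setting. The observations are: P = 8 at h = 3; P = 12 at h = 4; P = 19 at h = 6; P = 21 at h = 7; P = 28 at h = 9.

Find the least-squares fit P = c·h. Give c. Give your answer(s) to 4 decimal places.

c = 3.0628

Sums needed: Σh·h = 191.
For MᵀP: Σh·P = 585.
MᵀM·[c]ᵀ = MᵀP becomes [[191]]·[c]ᵀ = [585]ᵀ.
Hence c = 585 / 191 ≈ 3.06283.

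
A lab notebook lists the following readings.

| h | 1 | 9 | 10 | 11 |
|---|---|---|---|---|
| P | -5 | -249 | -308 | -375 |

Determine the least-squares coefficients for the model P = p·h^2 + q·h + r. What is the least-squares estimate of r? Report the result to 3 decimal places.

Normal-equation sums: Σh^2·h^2 = 31203, Σh^2·h = 3061, Σh^2 = 303, Σh·h = 303, Σh = 31, Σ1 = 4.
And Σh^2·P = -96349, Σh·P = -9451, ΣP = -937.
Row-reducing yields p = -15829/4861, q = 10202/4861, r = -18708/4861.

r = -3.849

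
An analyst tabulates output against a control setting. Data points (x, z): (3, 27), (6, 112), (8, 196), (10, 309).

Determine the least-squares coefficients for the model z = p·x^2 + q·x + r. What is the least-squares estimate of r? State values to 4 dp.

r = -0.9268

The normal system MᵀM·[p, q, r]ᵀ = Mᵀz is [[15473, 1755, 209]; [1755, 209, 27]; [209, 27, 4]]·[p, q, r]ᵀ = [47719, 5411, 644]ᵀ.
Solving the 3×3 system (Gaussian elimination) gives p = 20181/6556, q = 1057/6556, r = -1519/1639.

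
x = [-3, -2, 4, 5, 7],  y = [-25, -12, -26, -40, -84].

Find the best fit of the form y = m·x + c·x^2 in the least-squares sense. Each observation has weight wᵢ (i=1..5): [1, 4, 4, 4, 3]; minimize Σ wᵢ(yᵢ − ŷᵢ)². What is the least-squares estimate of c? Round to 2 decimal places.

Entries of MᵀWM: Σwᵢ·x·x = 336, Σwᵢ·x·x^2 = 1726, Σwᵢ·x^2·x^2 = 10872.
Moment sums: Σwᵢ·x·y = -2809, Σwᵢ·x^2·y = -18429.
Determinant 336·10872 − 1726² = 673916.
m = ((-2809)·10872 − 1726·(-18429))/673916 = 634503/336958; c = (336·(-18429) − 1726·(-2809))/673916 = -671905/336958.

c = -1.99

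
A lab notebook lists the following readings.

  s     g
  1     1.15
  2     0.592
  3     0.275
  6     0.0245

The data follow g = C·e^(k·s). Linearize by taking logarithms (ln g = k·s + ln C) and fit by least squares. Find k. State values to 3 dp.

k = -0.777

With ln gᵢ as the transformed response and sᵢ as the regressor:
Σs = 12.0000, Σ(s)² = 50.0000, Σln g = -5.3846, Σs·ln g = -27.0362.
Equations: 50.0000·k + 12.0000·ln C = -27.0362;  12.0000·k + 4·ln C = -5.3846.
Slope k = (n·Σs·ln g − Σs·Σln g)/(n·Σ(s)² − (Σs)²) = (4·-27.0362 − 12.0000·-5.3846)/56.0000 = -0.77732; ln C = (Σln g − k·Σs)/n = 0.98583.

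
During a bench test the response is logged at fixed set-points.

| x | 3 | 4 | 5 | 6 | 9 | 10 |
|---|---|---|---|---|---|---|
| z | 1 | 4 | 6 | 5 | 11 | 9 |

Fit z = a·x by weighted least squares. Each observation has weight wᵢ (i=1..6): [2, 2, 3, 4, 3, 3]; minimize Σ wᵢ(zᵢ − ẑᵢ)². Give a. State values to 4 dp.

a = 1.0037

Forming AᵀWA = [[812]] and AᵀWz = [815]ᵀ gives AᵀWA·[a]ᵀ = AᵀWz.
a = 815/812 = 1.00369.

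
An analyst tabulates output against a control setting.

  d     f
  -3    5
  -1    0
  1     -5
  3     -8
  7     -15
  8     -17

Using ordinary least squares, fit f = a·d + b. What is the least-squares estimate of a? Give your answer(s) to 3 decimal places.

Sums needed: Σd·d = 133, Σd = 15, Σ1 = 6.
Right-hand side: Σd·f = -285, Σf = -40.
So XᵀX·[a, b]ᵀ = Xᵀf: [[133, 15]; [15, 6]]·[a, b]ᵀ = [-285, -40]ᵀ.
Δ = 133·6 − 15² = 573.
a = ((-285)·6 − 15·(-40))/573 = -370/191; b = (133·(-40) − 15·(-285))/573 = -1045/573.

a = -1.937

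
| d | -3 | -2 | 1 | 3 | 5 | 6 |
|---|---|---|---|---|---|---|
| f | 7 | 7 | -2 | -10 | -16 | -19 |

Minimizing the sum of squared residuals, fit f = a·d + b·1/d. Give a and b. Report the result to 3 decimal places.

Entries of MᵀM: Σd·d = 84, Σd·1/d = 6, Σ1/d·1/d = 77/50.
And Σd·f = -261, Σ1/d·f = -263/15.
Eliminating b: (77/50)·(row 1) − 6·(row 2) gives (2334/25)·a = (77/50)·(-261) − 6·(-263/15) = -14837/50, so a = -14837/4668.
Then b = ((-263/15) − 6·(-14837/4668))/(77/50) = 1165/1167.

a = -3.178, b = 0.998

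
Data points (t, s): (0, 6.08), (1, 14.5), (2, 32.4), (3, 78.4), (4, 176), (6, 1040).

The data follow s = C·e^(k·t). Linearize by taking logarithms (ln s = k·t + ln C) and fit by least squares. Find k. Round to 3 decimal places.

k = 0.854

Let Y = ln s. Fitting Y = k·t + ln C by least squares:
Σt = 16.0000, Σ(t)² = 66.0000, Σln s = 24.4366, Σt·ln s = 85.0797.
Equations: 66.0000·k + 16.0000·ln C = 85.0797;  16.0000·k + 6·ln C = 24.4366.
Δ = 66.0000·6 − (16.0000)² = 140.0000; k = (85.0797·6 − 16.0000·24.4366)/140.0000 = 0.85352, ln C = (66.0000·24.4366 − 16.0000·85.0797)/140.0000 = 1.79671.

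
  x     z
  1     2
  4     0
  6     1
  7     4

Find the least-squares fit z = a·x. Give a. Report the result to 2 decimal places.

a = 0.35

Entries of MᵀM: Σx·x = 102.
Moment sums: Σx·z = 36.
a = 36/102 = 0.352941.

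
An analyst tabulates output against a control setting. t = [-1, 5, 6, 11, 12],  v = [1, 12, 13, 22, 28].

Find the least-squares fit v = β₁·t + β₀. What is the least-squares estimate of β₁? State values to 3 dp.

β₁ = 1.954

Normal-equation sums: Σt·t = 327, Σt = 33, Σ1 = 5.
Moment sums: Σt·v = 715, Σv = 76.
So AᵀA·[β₁, β₀]ᵀ = Aᵀv: [[327, 33]; [33, 5]]·[β₁, β₀]ᵀ = [715, 76]ᵀ.
Determinant 327·5 − 33² = 546.
β₁ = (715·5 − 33·76)/546 = 1067/546; β₀ = (327·76 − 33·715)/546 = 419/182.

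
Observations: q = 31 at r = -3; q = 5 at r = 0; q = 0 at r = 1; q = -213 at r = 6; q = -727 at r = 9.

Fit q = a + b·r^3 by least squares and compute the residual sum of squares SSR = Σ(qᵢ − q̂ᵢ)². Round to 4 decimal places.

Normal-equation sums: Σ1 = 5, Σr^3 = 919, Σr^3·r^3 = 578827.
Right-hand side: Σq = -904, Σr^3·q = -576828.
Normal equations: [[5, 919]; [919, 578827]]·[a, b]ᵀ = [-904, -576828]ᵀ.
Eliminating b: 578827·(row 1) − 919·(row 2) gives 2049574·a = 578827·(-904) − 919·(-576828) = 6845324, so a = 3422662/1024787.
Then b = ((-576828) − 919·(3422662/1024787))/578827 = -1026682/1024787.
Residuals: 625321/1024787, 1701273/1024787, -2395980/1024787, 61019/1024787, 8367/1024787; SSR = 8811460/1024787.

SSR = 8.5983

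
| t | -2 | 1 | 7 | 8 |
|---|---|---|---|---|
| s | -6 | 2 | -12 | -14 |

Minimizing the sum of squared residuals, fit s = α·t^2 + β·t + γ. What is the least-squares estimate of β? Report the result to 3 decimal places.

β = 1.825

Forming AᵀA = [[6514, 848, 118]; [848, 118, 14]; [118, 14, 4]] and Aᵀs = [-1506, -182, -30]ᵀ gives AᵀA·[α, β, γ]ᵀ = Aᵀs.
Inverting the 3×3 Gram matrix, [α, β, γ]ᵀ = [-1559/3342, 2033/1114, -421/3342]ᵀ.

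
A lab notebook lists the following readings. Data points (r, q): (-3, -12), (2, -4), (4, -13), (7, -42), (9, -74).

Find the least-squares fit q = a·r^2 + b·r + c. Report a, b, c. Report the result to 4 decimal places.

a = -0.9883, b = 0.8504, c = -0.8027

Forming XᵀX = [[9315, 1117, 159]; [1117, 159, 19]; [159, 19, 5]] and Xᵀq = [-8384, -984, -145]ᵀ gives XᵀX·[a, b, c]ᵀ = Xᵀq.
Solving the 3×3 system (Gaussian elimination) gives a = -52727/53350, b = 45367/53350, c = -21413/26675.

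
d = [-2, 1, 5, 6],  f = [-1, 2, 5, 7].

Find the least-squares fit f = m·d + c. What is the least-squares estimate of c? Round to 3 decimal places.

c = 0.902

With design matrix M, MᵀM = [[66, 10]; [10, 4]] and Mᵀf = [71, 13]ᵀ.
Δ = 66·4 − 10² = 164.
m = (71·4 − 10·13)/164 = 77/82; c = (66·13 − 10·71)/164 = 37/41.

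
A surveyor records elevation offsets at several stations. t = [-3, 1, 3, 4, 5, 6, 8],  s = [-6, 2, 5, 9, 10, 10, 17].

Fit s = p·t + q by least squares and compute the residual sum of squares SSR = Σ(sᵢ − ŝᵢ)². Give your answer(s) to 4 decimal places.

Sums needed: Σt·t = 160, Σt = 24, Σ1 = 7.
And Σt·s = 317, Σs = 47.
Normal equations: [[160, 24]; [24, 7]]·[p, q]ᵀ = [317, 47]ᵀ.
Δ = 160·7 − 24² = 544.
p = (317·7 − 24·47)/544 = 1091/544; q = (160·47 − 24·317)/544 = -11/68.
Residuals: 97/544, 5/32, -465/544, 155/136, 73/544, -509/272, 19/17; SSR = 3729/544.

SSR = 6.8548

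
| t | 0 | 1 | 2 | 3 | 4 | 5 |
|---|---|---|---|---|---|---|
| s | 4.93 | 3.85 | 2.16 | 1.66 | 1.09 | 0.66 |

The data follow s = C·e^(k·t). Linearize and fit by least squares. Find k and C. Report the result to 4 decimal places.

k = -0.4029, C = 5.2377

Linearized form: ln s = k·t + ln C. From the 6 transformed points,
XᵀX = [[55.0000, 15.0000]; [15.0000, 6]], rhs = [2.6759, 3.8910]ᵀ  (here Σt = 15.0000, Σ(t)² = 55.0000, Σln s = 3.8910, Σt·ln s = 2.6759).
Slope k = (n·Σt·ln s − Σt·Σln s)/(n·Σ(t)² − (Σt)²) = (6·2.6759 − 15.0000·3.8910)/105.0000 = -0.40295; ln C = (Σln s − k·Σt)/n = 1.65587, so C = exp(1.65587) = 5.23766.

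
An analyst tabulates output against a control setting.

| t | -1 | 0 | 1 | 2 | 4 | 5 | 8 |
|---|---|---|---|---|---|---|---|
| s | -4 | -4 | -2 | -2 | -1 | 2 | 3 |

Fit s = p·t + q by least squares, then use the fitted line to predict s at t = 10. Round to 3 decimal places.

ŝ = 4.952

Forming AᵀA = [[111, 19]; [19, 7]] and Aᵀs = [28, -8]ᵀ gives AᵀA·[p, q]ᵀ = Aᵀs.
det = 111·7 − 19² = 416.
p = (28·7 − 19·(-8))/416 = 87/104; q = (111·(-8) − 19·28)/416 = -355/104.
At t = 10: ŝ = (87/104)·(10) + (-355/104)·(1) = 515/104.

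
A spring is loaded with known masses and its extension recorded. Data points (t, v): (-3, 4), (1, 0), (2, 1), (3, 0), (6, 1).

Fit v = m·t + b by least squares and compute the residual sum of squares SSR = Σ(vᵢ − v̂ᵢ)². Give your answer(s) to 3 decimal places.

SSR = 5.682

From the data, Σt·t = 59, Σt = 9, Σ1 = 5.
Right-hand side: Σt·v = -4, Σv = 6.
MᵀM·[m, b]ᵀ = Mᵀv becomes [[59, 9]; [9, 5]]·[m, b]ᵀ = [-4, 6]ᵀ.
det = 59·5 − 9² = 214.
m = ((-4)·5 − 9·6)/214 = -37/107; b = (59·6 − 9·(-4))/214 = 195/107.
Residuals: 122/107, -158/107, -14/107, -84/107, 134/107; SSR = 608/107.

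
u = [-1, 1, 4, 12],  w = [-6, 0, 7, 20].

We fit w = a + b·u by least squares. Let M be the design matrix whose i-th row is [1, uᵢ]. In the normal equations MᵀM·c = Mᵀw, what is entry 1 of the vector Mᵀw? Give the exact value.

21

Entry 1 ↔ basis 1, so (Mᵀw)_{1} = Σᵢ wᵢ = (1)·(-6) + (1)·(0) + (1)·(7) + (1)·(20) = 21.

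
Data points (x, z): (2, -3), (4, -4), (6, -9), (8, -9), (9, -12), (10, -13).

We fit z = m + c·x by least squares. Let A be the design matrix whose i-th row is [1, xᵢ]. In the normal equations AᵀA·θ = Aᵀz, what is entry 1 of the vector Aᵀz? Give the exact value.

Entry 1 ↔ basis 1, so (Aᵀz)_{1} = Σᵢ zᵢ = (1)·(-3) + (1)·(-4) + (1)·(-9) + (1)·(-9) + (1)·(-12) + (1)·(-13) = -50.

-50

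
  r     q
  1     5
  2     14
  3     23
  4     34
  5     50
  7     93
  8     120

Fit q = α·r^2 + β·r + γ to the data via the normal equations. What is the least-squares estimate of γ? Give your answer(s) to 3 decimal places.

The normal equations are: 7476·α + 1080·β + 168·γ = 14299;  1080·α + 168·β + 30·γ = 2099;  168·α + 30·β + 7·γ = 339.
Solving the 3×3 system (Gaussian elimination) gives α = 6059/3612, β = 553/516, γ = 2153/602.

γ = 3.576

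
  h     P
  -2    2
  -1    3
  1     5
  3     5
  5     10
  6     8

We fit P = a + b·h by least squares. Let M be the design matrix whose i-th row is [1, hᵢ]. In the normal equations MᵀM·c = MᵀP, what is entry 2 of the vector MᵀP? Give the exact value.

Entry 2 ↔ basis h, so (MᵀP)_{2} = Σᵢ (h)·Pᵢ = (-2)·(2) + (-1)·(3) + (1)·(5) + (3)·(5) + (5)·(10) + (6)·(8) = 111.

111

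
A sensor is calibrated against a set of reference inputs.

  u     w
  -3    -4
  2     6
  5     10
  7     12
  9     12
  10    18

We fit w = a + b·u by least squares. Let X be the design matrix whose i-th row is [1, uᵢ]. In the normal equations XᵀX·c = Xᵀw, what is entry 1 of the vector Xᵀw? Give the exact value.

Entry 1 ↔ basis 1, so (Xᵀw)_{1} = Σᵢ wᵢ = (1)·(-4) + (1)·(6) + (1)·(10) + (1)·(12) + (1)·(12) + (1)·(18) = 54.

54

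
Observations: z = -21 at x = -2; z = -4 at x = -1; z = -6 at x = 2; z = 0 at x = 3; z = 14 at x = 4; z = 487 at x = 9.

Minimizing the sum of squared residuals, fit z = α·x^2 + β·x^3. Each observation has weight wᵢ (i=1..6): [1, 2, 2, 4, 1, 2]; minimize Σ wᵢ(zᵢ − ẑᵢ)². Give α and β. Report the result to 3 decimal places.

α = -3.137, β = 1.017

Normal-equation sums: Σwᵢ·x^2·x^2 = 13752, Σwᵢ·x^2·x^3 = 120124, Σwᵢ·x^3·x^3 = 1070088.
And Σwᵢ·x^2·z = 78978, Σwᵢ·x^3·z = 711022.
Eliminating β: 1070088·(row 1) − 120124·(row 2) gives 286074800·α = 1070088·78978 − 120124·711022 = -897396664, so α = -112174583/35759350.
Then β = (711022 − 120124·(-112174583/35759350))/1070088 = 36352659/35759350.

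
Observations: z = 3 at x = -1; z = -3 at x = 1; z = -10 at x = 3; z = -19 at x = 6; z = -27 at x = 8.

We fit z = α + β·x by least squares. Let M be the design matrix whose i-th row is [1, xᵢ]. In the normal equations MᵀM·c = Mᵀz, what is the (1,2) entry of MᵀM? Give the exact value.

17

Row 1 ↔ basis 1, column 2 ↔ basis x, so (MᵀM)_{1,2} = Σᵢ x = (1)·(-1) + (1)·(1) + (1)·(3) + (1)·(6) + (1)·(8) = 17.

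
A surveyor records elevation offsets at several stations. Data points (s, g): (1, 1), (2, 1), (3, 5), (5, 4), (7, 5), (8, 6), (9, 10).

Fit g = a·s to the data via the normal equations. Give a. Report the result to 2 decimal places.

Setting ∂/∂a … = 0 gives: 233·a = 211.
Hence a = 211 / 233 ≈ 0.905579.

a = 0.91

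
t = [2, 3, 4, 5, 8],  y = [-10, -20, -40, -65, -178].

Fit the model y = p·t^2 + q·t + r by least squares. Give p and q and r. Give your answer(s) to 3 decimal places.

p = -3.240, q = 4.280, r = -4.956

AᵀA·[p, q, r]ᵀ = Aᵀy reads: 5074·p + 736·q + 118·r = -13877;  736·p + 118·q + 22·r = -1989;  118·p + 22·q + 5·r = -313.
Inverting the 3×3 Gram matrix, [p, q, r]ᵀ = [-12385/3822, 16357/3822, -451/91]ᵀ.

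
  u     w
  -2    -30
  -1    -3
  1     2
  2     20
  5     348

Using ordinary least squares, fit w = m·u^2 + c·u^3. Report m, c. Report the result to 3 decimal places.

m = -1.265, c = 3.038

With design matrix X, XᵀX = [[659, 3125]; [3125, 15755]] and Xᵀw = [8659, 43905]ᵀ.
Δ = 659·15755 − 3125² = 616920.
m = (8659·15755 − 3125·43905)/616920 = -39029/30846; c = (659·43905 − 3125·8659)/616920 = 93701/30846.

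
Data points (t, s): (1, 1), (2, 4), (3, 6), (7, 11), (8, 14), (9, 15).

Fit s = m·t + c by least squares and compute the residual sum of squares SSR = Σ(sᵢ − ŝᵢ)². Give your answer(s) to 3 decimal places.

Sums needed: Σt·t = 208, Σt = 30, Σ1 = 6.
And Σt·s = 351, Σs = 51.
Determinant 208·6 − 30² = 348.
m = (351·6 − 30·51)/348 = 48/29; c = (208·51 − 30·351)/348 = 13/58.
Residuals: -51/58, 27/58, 47/58, -47/58, 31/58, -7/58; SSR = 151/58.

SSR = 2.603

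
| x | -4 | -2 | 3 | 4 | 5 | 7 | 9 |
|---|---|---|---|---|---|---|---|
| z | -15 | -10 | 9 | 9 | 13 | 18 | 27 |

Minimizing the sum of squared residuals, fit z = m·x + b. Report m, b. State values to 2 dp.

Entries of AᵀA: Σx·x = 200, Σx = 22, Σ1 = 7.
Moment sums: Σx·z = 577, Σz = 51.
Normal equations: [[200, 22]; [22, 7]]·[m, b]ᵀ = [577, 51]ᵀ.
det = 200·7 − 22² = 916.
m = (577·7 − 22·51)/916 = 2917/916; b = (200·51 − 22·577)/916 = -1247/458.

m = 3.18, b = -2.72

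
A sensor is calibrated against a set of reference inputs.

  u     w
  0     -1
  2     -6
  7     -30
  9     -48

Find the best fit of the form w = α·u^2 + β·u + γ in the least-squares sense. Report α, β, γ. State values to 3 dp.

α = -0.464, β = -0.944, γ = -1.448

Compute the Gram sums: Σu^2·u^2 = 8978, Σu^2·u = 1080, Σu^2 = 134, Σu·u = 134, Σu = 18, Σ1 = 4.
For Mᵀw: Σu^2·w = -5382, Σu·w = -654, Σw = -85.
Solving the 3×3 system (Gaussian elimination) gives α = -13/28, β = -1401/1484, γ = -307/212.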